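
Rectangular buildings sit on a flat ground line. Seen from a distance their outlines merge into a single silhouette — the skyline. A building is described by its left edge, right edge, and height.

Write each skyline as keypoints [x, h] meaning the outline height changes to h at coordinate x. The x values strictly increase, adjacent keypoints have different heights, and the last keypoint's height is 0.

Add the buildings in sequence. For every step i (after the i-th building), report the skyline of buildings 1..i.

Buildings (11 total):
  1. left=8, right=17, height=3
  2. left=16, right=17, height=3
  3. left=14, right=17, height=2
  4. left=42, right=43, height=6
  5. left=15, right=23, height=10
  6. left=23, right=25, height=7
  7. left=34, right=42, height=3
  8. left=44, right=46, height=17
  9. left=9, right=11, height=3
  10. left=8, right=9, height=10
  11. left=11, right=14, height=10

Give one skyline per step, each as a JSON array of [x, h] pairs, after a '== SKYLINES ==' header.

== SKYLINES ==
[[8,3],[17,0]]
[[8,3],[17,0]]
[[8,3],[17,0]]
[[8,3],[17,0],[42,6],[43,0]]
[[8,3],[15,10],[23,0],[42,6],[43,0]]
[[8,3],[15,10],[23,7],[25,0],[42,6],[43,0]]
[[8,3],[15,10],[23,7],[25,0],[34,3],[42,6],[43,0]]
[[8,3],[15,10],[23,7],[25,0],[34,3],[42,6],[43,0],[44,17],[46,0]]
[[8,3],[15,10],[23,7],[25,0],[34,3],[42,6],[43,0],[44,17],[46,0]]
[[8,10],[9,3],[15,10],[23,7],[25,0],[34,3],[42,6],[43,0],[44,17],[46,0]]
[[8,10],[9,3],[11,10],[14,3],[15,10],[23,7],[25,0],[34,3],[42,6],[43,0],[44,17],[46,0]]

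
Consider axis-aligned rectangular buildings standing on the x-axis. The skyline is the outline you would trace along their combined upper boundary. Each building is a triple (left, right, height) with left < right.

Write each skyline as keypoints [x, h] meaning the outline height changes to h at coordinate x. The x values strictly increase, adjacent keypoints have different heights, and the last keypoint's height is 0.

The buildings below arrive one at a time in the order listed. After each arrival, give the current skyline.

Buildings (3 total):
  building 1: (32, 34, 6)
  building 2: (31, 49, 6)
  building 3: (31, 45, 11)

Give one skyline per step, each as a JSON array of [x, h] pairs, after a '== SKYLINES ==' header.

== SKYLINES ==
[[32,6],[34,0]]
[[31,6],[49,0]]
[[31,11],[45,6],[49,0]]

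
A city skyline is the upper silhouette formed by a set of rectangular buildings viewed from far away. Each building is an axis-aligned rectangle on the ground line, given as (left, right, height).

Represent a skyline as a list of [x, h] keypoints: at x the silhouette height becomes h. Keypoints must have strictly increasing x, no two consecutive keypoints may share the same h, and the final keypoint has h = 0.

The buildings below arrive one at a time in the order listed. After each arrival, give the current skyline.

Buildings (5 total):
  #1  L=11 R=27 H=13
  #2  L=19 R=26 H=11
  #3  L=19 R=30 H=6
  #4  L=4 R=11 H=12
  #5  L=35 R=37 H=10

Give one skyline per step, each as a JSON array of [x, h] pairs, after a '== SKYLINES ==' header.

== SKYLINES ==
[[11,13],[27,0]]
[[11,13],[27,0]]
[[11,13],[27,6],[30,0]]
[[4,12],[11,13],[27,6],[30,0]]
[[4,12],[11,13],[27,6],[30,0],[35,10],[37,0]]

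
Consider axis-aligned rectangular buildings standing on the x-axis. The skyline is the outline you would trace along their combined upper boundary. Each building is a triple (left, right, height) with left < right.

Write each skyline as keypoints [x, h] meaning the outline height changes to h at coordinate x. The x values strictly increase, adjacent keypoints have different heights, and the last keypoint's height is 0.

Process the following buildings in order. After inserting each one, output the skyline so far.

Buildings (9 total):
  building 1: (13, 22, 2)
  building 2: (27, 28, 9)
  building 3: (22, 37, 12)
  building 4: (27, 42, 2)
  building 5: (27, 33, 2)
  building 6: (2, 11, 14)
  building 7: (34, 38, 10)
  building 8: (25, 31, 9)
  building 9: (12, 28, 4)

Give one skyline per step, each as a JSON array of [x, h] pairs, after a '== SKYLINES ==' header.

== SKYLINES ==
[[13,2],[22,0]]
[[13,2],[22,0],[27,9],[28,0]]
[[13,2],[22,12],[37,0]]
[[13,2],[22,12],[37,2],[42,0]]
[[13,2],[22,12],[37,2],[42,0]]
[[2,14],[11,0],[13,2],[22,12],[37,2],[42,0]]
[[2,14],[11,0],[13,2],[22,12],[37,10],[38,2],[42,0]]
[[2,14],[11,0],[13,2],[22,12],[37,10],[38,2],[42,0]]
[[2,14],[11,0],[12,4],[22,12],[37,10],[38,2],[42,0]]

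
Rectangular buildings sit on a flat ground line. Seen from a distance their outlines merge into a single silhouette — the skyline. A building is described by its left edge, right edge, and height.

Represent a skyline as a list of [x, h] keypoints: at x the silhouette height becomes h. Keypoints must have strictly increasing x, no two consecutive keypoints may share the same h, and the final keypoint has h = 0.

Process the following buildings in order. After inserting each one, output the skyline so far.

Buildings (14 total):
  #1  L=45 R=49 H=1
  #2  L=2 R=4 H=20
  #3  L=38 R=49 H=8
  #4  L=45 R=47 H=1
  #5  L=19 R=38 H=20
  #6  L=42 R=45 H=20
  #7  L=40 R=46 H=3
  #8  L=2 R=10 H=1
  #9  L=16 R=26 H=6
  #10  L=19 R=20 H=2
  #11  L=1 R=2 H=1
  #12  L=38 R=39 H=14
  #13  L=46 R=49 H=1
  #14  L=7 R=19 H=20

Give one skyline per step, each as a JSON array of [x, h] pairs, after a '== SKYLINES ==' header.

== SKYLINES ==
[[45,1],[49,0]]
[[2,20],[4,0],[45,1],[49,0]]
[[2,20],[4,0],[38,8],[49,0]]
[[2,20],[4,0],[38,8],[49,0]]
[[2,20],[4,0],[19,20],[38,8],[49,0]]
[[2,20],[4,0],[19,20],[38,8],[42,20],[45,8],[49,0]]
[[2,20],[4,0],[19,20],[38,8],[42,20],[45,8],[49,0]]
[[2,20],[4,1],[10,0],[19,20],[38,8],[42,20],[45,8],[49,0]]
[[2,20],[4,1],[10,0],[16,6],[19,20],[38,8],[42,20],[45,8],[49,0]]
[[2,20],[4,1],[10,0],[16,6],[19,20],[38,8],[42,20],[45,8],[49,0]]
[[1,1],[2,20],[4,1],[10,0],[16,6],[19,20],[38,8],[42,20],[45,8],[49,0]]
[[1,1],[2,20],[4,1],[10,0],[16,6],[19,20],[38,14],[39,8],[42,20],[45,8],[49,0]]
[[1,1],[2,20],[4,1],[10,0],[16,6],[19,20],[38,14],[39,8],[42,20],[45,8],[49,0]]
[[1,1],[2,20],[4,1],[7,20],[38,14],[39,8],[42,20],[45,8],[49,0]]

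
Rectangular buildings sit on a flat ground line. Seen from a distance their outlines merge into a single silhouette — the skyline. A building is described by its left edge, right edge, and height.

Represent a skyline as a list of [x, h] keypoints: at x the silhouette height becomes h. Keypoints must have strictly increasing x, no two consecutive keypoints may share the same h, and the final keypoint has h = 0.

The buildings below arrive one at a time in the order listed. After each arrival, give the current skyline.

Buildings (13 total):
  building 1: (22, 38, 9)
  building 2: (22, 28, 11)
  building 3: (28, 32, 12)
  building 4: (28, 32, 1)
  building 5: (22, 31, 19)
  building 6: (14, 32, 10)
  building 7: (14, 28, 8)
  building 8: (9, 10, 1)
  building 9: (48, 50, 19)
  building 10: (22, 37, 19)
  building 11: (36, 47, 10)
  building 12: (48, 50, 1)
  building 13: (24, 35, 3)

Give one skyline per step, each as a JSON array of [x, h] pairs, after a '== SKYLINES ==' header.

== SKYLINES ==
[[22,9],[38,0]]
[[22,11],[28,9],[38,0]]
[[22,11],[28,12],[32,9],[38,0]]
[[22,11],[28,12],[32,9],[38,0]]
[[22,19],[31,12],[32,9],[38,0]]
[[14,10],[22,19],[31,12],[32,9],[38,0]]
[[14,10],[22,19],[31,12],[32,9],[38,0]]
[[9,1],[10,0],[14,10],[22,19],[31,12],[32,9],[38,0]]
[[9,1],[10,0],[14,10],[22,19],[31,12],[32,9],[38,0],[48,19],[50,0]]
[[9,1],[10,0],[14,10],[22,19],[37,9],[38,0],[48,19],[50,0]]
[[9,1],[10,0],[14,10],[22,19],[37,10],[47,0],[48,19],[50,0]]
[[9,1],[10,0],[14,10],[22,19],[37,10],[47,0],[48,19],[50,0]]
[[9,1],[10,0],[14,10],[22,19],[37,10],[47,0],[48,19],[50,0]]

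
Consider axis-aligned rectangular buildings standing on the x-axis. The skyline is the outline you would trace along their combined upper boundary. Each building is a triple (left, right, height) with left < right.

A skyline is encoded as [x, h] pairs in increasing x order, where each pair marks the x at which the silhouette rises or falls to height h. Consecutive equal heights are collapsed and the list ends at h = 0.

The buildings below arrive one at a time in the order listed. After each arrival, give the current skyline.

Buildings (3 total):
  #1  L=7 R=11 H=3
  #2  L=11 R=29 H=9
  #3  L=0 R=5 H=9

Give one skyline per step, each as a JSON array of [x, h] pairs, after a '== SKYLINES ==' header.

== SKYLINES ==
[[7,3],[11,0]]
[[7,3],[11,9],[29,0]]
[[0,9],[5,0],[7,3],[11,9],[29,0]]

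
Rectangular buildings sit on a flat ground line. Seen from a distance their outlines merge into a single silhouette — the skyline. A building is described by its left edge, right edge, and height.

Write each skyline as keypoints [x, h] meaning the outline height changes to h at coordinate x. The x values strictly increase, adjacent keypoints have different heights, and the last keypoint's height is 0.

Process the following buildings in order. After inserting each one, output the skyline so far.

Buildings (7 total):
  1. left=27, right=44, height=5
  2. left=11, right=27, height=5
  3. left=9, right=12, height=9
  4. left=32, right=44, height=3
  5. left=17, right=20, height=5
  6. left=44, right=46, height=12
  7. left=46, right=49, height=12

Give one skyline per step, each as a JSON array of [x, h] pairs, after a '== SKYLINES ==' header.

== SKYLINES ==
[[27,5],[44,0]]
[[11,5],[44,0]]
[[9,9],[12,5],[44,0]]
[[9,9],[12,5],[44,0]]
[[9,9],[12,5],[44,0]]
[[9,9],[12,5],[44,12],[46,0]]
[[9,9],[12,5],[44,12],[49,0]]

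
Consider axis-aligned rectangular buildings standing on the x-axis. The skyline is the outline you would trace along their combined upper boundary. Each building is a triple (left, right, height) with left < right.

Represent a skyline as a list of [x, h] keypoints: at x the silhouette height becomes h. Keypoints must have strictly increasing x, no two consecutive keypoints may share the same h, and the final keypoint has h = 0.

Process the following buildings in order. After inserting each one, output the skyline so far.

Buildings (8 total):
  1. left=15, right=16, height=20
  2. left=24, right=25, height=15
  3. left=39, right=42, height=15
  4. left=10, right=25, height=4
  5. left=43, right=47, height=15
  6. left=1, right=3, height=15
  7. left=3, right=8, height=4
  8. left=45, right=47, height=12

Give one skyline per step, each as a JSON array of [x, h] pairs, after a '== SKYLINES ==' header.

== SKYLINES ==
[[15,20],[16,0]]
[[15,20],[16,0],[24,15],[25,0]]
[[15,20],[16,0],[24,15],[25,0],[39,15],[42,0]]
[[10,4],[15,20],[16,4],[24,15],[25,0],[39,15],[42,0]]
[[10,4],[15,20],[16,4],[24,15],[25,0],[39,15],[42,0],[43,15],[47,0]]
[[1,15],[3,0],[10,4],[15,20],[16,4],[24,15],[25,0],[39,15],[42,0],[43,15],[47,0]]
[[1,15],[3,4],[8,0],[10,4],[15,20],[16,4],[24,15],[25,0],[39,15],[42,0],[43,15],[47,0]]
[[1,15],[3,4],[8,0],[10,4],[15,20],[16,4],[24,15],[25,0],[39,15],[42,0],[43,15],[47,0]]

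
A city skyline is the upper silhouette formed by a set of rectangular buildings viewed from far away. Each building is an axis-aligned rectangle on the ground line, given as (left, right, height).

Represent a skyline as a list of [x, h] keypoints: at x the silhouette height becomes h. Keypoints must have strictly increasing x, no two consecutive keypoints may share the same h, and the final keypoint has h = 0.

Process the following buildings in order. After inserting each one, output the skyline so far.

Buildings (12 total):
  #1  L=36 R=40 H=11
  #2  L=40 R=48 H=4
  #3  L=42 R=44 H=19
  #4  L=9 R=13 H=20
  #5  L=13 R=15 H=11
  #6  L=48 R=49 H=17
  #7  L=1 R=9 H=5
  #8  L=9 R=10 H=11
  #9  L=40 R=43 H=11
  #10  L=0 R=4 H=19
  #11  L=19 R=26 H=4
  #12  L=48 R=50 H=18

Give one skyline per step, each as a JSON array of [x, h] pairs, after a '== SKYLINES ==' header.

== SKYLINES ==
[[36,11],[40,0]]
[[36,11],[40,4],[48,0]]
[[36,11],[40,4],[42,19],[44,4],[48,0]]
[[9,20],[13,0],[36,11],[40,4],[42,19],[44,4],[48,0]]
[[9,20],[13,11],[15,0],[36,11],[40,4],[42,19],[44,4],[48,0]]
[[9,20],[13,11],[15,0],[36,11],[40,4],[42,19],[44,4],[48,17],[49,0]]
[[1,5],[9,20],[13,11],[15,0],[36,11],[40,4],[42,19],[44,4],[48,17],[49,0]]
[[1,5],[9,20],[13,11],[15,0],[36,11],[40,4],[42,19],[44,4],[48,17],[49,0]]
[[1,5],[9,20],[13,11],[15,0],[36,11],[42,19],[44,4],[48,17],[49,0]]
[[0,19],[4,5],[9,20],[13,11],[15,0],[36,11],[42,19],[44,4],[48,17],[49,0]]
[[0,19],[4,5],[9,20],[13,11],[15,0],[19,4],[26,0],[36,11],[42,19],[44,4],[48,17],[49,0]]
[[0,19],[4,5],[9,20],[13,11],[15,0],[19,4],[26,0],[36,11],[42,19],[44,4],[48,18],[50,0]]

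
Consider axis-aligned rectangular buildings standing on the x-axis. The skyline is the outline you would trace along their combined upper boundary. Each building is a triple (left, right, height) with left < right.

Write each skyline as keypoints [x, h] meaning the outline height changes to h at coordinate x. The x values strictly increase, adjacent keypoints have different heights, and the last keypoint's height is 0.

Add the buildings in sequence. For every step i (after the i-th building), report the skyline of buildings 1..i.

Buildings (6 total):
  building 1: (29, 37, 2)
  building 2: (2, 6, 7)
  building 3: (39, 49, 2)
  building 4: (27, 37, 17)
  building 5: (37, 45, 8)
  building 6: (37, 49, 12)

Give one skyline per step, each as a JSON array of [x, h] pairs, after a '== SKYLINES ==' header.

== SKYLINES ==
[[29,2],[37,0]]
[[2,7],[6,0],[29,2],[37,0]]
[[2,7],[6,0],[29,2],[37,0],[39,2],[49,0]]
[[2,7],[6,0],[27,17],[37,0],[39,2],[49,0]]
[[2,7],[6,0],[27,17],[37,8],[45,2],[49,0]]
[[2,7],[6,0],[27,17],[37,12],[49,0]]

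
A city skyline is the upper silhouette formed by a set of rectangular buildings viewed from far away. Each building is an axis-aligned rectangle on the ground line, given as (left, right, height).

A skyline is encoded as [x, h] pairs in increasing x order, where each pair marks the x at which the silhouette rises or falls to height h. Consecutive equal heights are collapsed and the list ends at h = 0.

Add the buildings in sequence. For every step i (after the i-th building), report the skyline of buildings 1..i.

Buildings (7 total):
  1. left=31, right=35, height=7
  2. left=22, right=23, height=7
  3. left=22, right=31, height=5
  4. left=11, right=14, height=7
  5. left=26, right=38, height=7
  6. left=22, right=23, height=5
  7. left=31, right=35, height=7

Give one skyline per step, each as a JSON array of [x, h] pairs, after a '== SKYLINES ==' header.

== SKYLINES ==
[[31,7],[35,0]]
[[22,7],[23,0],[31,7],[35,0]]
[[22,7],[23,5],[31,7],[35,0]]
[[11,7],[14,0],[22,7],[23,5],[31,7],[35,0]]
[[11,7],[14,0],[22,7],[23,5],[26,7],[38,0]]
[[11,7],[14,0],[22,7],[23,5],[26,7],[38,0]]
[[11,7],[14,0],[22,7],[23,5],[26,7],[38,0]]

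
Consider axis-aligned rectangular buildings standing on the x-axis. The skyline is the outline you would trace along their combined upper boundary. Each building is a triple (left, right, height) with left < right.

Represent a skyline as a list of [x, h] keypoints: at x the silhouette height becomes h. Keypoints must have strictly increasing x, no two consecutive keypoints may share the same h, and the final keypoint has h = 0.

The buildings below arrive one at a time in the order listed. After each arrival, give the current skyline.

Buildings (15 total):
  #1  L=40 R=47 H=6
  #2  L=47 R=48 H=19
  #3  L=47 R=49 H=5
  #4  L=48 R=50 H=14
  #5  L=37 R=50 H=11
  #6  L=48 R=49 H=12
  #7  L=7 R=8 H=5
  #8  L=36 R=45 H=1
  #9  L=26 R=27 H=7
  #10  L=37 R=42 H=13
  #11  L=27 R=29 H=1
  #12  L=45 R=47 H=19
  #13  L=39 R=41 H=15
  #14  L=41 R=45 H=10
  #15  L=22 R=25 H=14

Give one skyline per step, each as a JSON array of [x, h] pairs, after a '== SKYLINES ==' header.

== SKYLINES ==
[[40,6],[47,0]]
[[40,6],[47,19],[48,0]]
[[40,6],[47,19],[48,5],[49,0]]
[[40,6],[47,19],[48,14],[50,0]]
[[37,11],[47,19],[48,14],[50,0]]
[[37,11],[47,19],[48,14],[50,0]]
[[7,5],[8,0],[37,11],[47,19],[48,14],[50,0]]
[[7,5],[8,0],[36,1],[37,11],[47,19],[48,14],[50,0]]
[[7,5],[8,0],[26,7],[27,0],[36,1],[37,11],[47,19],[48,14],[50,0]]
[[7,5],[8,0],[26,7],[27,0],[36,1],[37,13],[42,11],[47,19],[48,14],[50,0]]
[[7,5],[8,0],[26,7],[27,1],[29,0],[36,1],[37,13],[42,11],[47,19],[48,14],[50,0]]
[[7,5],[8,0],[26,7],[27,1],[29,0],[36,1],[37,13],[42,11],[45,19],[48,14],[50,0]]
[[7,5],[8,0],[26,7],[27,1],[29,0],[36,1],[37,13],[39,15],[41,13],[42,11],[45,19],[48,14],[50,0]]
[[7,5],[8,0],[26,7],[27,1],[29,0],[36,1],[37,13],[39,15],[41,13],[42,11],[45,19],[48,14],[50,0]]
[[7,5],[8,0],[22,14],[25,0],[26,7],[27,1],[29,0],[36,1],[37,13],[39,15],[41,13],[42,11],[45,19],[48,14],[50,0]]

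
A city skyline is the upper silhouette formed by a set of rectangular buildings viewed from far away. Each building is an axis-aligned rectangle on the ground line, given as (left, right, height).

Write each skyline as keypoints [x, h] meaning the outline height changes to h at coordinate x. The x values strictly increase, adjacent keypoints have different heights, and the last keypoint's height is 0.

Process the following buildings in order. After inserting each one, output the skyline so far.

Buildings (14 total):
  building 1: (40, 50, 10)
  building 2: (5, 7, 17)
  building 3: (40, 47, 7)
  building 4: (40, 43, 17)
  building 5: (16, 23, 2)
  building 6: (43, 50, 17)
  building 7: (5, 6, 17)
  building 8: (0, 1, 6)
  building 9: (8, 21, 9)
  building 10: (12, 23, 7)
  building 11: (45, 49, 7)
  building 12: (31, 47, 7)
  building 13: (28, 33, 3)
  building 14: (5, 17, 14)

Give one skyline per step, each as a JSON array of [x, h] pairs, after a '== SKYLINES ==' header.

== SKYLINES ==
[[40,10],[50,0]]
[[5,17],[7,0],[40,10],[50,0]]
[[5,17],[7,0],[40,10],[50,0]]
[[5,17],[7,0],[40,17],[43,10],[50,0]]
[[5,17],[7,0],[16,2],[23,0],[40,17],[43,10],[50,0]]
[[5,17],[7,0],[16,2],[23,0],[40,17],[50,0]]
[[5,17],[7,0],[16,2],[23,0],[40,17],[50,0]]
[[0,6],[1,0],[5,17],[7,0],[16,2],[23,0],[40,17],[50,0]]
[[0,6],[1,0],[5,17],[7,0],[8,9],[21,2],[23,0],[40,17],[50,0]]
[[0,6],[1,0],[5,17],[7,0],[8,9],[21,7],[23,0],[40,17],[50,0]]
[[0,6],[1,0],[5,17],[7,0],[8,9],[21,7],[23,0],[40,17],[50,0]]
[[0,6],[1,0],[5,17],[7,0],[8,9],[21,7],[23,0],[31,7],[40,17],[50,0]]
[[0,6],[1,0],[5,17],[7,0],[8,9],[21,7],[23,0],[28,3],[31,7],[40,17],[50,0]]
[[0,6],[1,0],[5,17],[7,14],[17,9],[21,7],[23,0],[28,3],[31,7],[40,17],[50,0]]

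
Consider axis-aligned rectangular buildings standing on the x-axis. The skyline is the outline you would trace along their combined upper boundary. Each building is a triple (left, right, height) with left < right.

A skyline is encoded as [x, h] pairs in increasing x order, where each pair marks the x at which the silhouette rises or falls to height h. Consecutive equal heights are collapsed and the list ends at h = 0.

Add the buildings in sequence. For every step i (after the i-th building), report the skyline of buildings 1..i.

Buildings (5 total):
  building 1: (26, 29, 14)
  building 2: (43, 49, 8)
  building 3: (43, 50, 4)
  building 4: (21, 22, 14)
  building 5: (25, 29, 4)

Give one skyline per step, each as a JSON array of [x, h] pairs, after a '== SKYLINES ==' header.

== SKYLINES ==
[[26,14],[29,0]]
[[26,14],[29,0],[43,8],[49,0]]
[[26,14],[29,0],[43,8],[49,4],[50,0]]
[[21,14],[22,0],[26,14],[29,0],[43,8],[49,4],[50,0]]
[[21,14],[22,0],[25,4],[26,14],[29,0],[43,8],[49,4],[50,0]]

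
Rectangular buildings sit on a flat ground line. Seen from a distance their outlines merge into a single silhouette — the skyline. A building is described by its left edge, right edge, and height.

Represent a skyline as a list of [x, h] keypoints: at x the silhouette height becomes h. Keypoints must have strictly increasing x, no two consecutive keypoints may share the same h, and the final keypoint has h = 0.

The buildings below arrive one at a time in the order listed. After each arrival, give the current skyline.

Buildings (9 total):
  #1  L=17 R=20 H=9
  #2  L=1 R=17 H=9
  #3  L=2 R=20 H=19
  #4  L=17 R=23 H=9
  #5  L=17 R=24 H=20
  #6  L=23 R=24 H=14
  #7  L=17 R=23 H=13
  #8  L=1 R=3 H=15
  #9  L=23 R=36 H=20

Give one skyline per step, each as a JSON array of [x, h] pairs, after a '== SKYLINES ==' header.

== SKYLINES ==
[[17,9],[20,0]]
[[1,9],[20,0]]
[[1,9],[2,19],[20,0]]
[[1,9],[2,19],[20,9],[23,0]]
[[1,9],[2,19],[17,20],[24,0]]
[[1,9],[2,19],[17,20],[24,0]]
[[1,9],[2,19],[17,20],[24,0]]
[[1,15],[2,19],[17,20],[24,0]]
[[1,15],[2,19],[17,20],[36,0]]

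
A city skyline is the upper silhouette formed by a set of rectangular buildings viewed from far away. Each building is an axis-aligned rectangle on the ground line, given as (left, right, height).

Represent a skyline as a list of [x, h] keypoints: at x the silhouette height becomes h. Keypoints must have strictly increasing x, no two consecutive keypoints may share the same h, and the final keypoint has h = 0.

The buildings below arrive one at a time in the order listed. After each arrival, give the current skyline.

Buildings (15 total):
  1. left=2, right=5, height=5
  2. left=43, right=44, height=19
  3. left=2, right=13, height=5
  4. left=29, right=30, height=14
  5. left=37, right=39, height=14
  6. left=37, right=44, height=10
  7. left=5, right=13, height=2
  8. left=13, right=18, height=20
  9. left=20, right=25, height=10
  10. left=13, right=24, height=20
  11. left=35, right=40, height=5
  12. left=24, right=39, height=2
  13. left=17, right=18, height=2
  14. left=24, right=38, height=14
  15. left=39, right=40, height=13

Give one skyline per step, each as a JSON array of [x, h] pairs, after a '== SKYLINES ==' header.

== SKYLINES ==
[[2,5],[5,0]]
[[2,5],[5,0],[43,19],[44,0]]
[[2,5],[13,0],[43,19],[44,0]]
[[2,5],[13,0],[29,14],[30,0],[43,19],[44,0]]
[[2,5],[13,0],[29,14],[30,0],[37,14],[39,0],[43,19],[44,0]]
[[2,5],[13,0],[29,14],[30,0],[37,14],[39,10],[43,19],[44,0]]
[[2,5],[13,0],[29,14],[30,0],[37,14],[39,10],[43,19],[44,0]]
[[2,5],[13,20],[18,0],[29,14],[30,0],[37,14],[39,10],[43,19],[44,0]]
[[2,5],[13,20],[18,0],[20,10],[25,0],[29,14],[30,0],[37,14],[39,10],[43,19],[44,0]]
[[2,5],[13,20],[24,10],[25,0],[29,14],[30,0],[37,14],[39,10],[43,19],[44,0]]
[[2,5],[13,20],[24,10],[25,0],[29,14],[30,0],[35,5],[37,14],[39,10],[43,19],[44,0]]
[[2,5],[13,20],[24,10],[25,2],[29,14],[30,2],[35,5],[37,14],[39,10],[43,19],[44,0]]
[[2,5],[13,20],[24,10],[25,2],[29,14],[30,2],[35,5],[37,14],[39,10],[43,19],[44,0]]
[[2,5],[13,20],[24,14],[39,10],[43,19],[44,0]]
[[2,5],[13,20],[24,14],[39,13],[40,10],[43,19],[44,0]]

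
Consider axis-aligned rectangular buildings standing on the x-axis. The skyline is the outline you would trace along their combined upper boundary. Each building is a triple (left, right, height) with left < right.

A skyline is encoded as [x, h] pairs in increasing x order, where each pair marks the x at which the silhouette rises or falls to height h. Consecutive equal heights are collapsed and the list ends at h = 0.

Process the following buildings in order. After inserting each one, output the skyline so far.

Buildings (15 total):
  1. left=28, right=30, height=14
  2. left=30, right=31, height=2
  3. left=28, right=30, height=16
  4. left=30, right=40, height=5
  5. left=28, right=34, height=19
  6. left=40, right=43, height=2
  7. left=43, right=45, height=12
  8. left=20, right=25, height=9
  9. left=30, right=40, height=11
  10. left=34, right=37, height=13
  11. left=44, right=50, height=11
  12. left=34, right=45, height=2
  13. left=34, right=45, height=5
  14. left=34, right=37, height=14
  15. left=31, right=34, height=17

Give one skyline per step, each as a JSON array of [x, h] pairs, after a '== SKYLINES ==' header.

== SKYLINES ==
[[28,14],[30,0]]
[[28,14],[30,2],[31,0]]
[[28,16],[30,2],[31,0]]
[[28,16],[30,5],[40,0]]
[[28,19],[34,5],[40,0]]
[[28,19],[34,5],[40,2],[43,0]]
[[28,19],[34,5],[40,2],[43,12],[45,0]]
[[20,9],[25,0],[28,19],[34,5],[40,2],[43,12],[45,0]]
[[20,9],[25,0],[28,19],[34,11],[40,2],[43,12],[45,0]]
[[20,9],[25,0],[28,19],[34,13],[37,11],[40,2],[43,12],[45,0]]
[[20,9],[25,0],[28,19],[34,13],[37,11],[40,2],[43,12],[45,11],[50,0]]
[[20,9],[25,0],[28,19],[34,13],[37,11],[40,2],[43,12],[45,11],[50,0]]
[[20,9],[25,0],[28,19],[34,13],[37,11],[40,5],[43,12],[45,11],[50,0]]
[[20,9],[25,0],[28,19],[34,14],[37,11],[40,5],[43,12],[45,11],[50,0]]
[[20,9],[25,0],[28,19],[34,14],[37,11],[40,5],[43,12],[45,11],[50,0]]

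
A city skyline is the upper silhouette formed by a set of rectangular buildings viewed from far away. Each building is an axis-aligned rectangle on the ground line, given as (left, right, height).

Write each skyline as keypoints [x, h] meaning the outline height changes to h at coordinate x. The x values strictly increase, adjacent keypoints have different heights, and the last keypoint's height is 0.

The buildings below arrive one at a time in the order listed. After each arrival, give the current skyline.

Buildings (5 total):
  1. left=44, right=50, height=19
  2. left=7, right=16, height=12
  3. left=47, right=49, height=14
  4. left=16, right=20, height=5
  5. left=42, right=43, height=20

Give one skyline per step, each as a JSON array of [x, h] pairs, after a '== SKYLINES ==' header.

== SKYLINES ==
[[44,19],[50,0]]
[[7,12],[16,0],[44,19],[50,0]]
[[7,12],[16,0],[44,19],[50,0]]
[[7,12],[16,5],[20,0],[44,19],[50,0]]
[[7,12],[16,5],[20,0],[42,20],[43,0],[44,19],[50,0]]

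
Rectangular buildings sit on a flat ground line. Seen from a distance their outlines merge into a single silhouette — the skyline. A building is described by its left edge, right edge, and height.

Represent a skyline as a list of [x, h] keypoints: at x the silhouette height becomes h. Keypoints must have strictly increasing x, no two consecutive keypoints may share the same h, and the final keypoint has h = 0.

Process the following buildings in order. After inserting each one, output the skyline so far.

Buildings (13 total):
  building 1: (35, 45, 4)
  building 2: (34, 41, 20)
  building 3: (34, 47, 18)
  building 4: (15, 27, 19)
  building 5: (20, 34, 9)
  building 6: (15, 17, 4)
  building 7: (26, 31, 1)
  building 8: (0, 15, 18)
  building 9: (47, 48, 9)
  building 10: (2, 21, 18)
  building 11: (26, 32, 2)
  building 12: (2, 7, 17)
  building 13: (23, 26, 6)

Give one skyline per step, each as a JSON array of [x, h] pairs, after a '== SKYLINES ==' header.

== SKYLINES ==
[[35,4],[45,0]]
[[34,20],[41,4],[45,0]]
[[34,20],[41,18],[47,0]]
[[15,19],[27,0],[34,20],[41,18],[47,0]]
[[15,19],[27,9],[34,20],[41,18],[47,0]]
[[15,19],[27,9],[34,20],[41,18],[47,0]]
[[15,19],[27,9],[34,20],[41,18],[47,0]]
[[0,18],[15,19],[27,9],[34,20],[41,18],[47,0]]
[[0,18],[15,19],[27,9],[34,20],[41,18],[47,9],[48,0]]
[[0,18],[15,19],[27,9],[34,20],[41,18],[47,9],[48,0]]
[[0,18],[15,19],[27,9],[34,20],[41,18],[47,9],[48,0]]
[[0,18],[15,19],[27,9],[34,20],[41,18],[47,9],[48,0]]
[[0,18],[15,19],[27,9],[34,20],[41,18],[47,9],[48,0]]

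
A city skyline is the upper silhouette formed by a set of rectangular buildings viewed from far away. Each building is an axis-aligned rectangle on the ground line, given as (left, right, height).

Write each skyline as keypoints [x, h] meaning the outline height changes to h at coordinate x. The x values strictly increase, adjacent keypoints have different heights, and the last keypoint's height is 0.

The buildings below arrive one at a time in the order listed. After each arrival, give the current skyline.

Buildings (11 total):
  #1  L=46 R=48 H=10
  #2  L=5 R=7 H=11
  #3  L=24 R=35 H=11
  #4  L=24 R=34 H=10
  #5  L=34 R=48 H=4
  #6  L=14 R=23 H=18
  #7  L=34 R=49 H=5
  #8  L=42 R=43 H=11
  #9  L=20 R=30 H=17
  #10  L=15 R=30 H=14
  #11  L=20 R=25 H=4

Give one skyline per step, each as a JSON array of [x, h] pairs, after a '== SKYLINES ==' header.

== SKYLINES ==
[[46,10],[48,0]]
[[5,11],[7,0],[46,10],[48,0]]
[[5,11],[7,0],[24,11],[35,0],[46,10],[48,0]]
[[5,11],[7,0],[24,11],[35,0],[46,10],[48,0]]
[[5,11],[7,0],[24,11],[35,4],[46,10],[48,0]]
[[5,11],[7,0],[14,18],[23,0],[24,11],[35,4],[46,10],[48,0]]
[[5,11],[7,0],[14,18],[23,0],[24,11],[35,5],[46,10],[48,5],[49,0]]
[[5,11],[7,0],[14,18],[23,0],[24,11],[35,5],[42,11],[43,5],[46,10],[48,5],[49,0]]
[[5,11],[7,0],[14,18],[23,17],[30,11],[35,5],[42,11],[43,5],[46,10],[48,5],[49,0]]
[[5,11],[7,0],[14,18],[23,17],[30,11],[35,5],[42,11],[43,5],[46,10],[48,5],[49,0]]
[[5,11],[7,0],[14,18],[23,17],[30,11],[35,5],[42,11],[43,5],[46,10],[48,5],[49,0]]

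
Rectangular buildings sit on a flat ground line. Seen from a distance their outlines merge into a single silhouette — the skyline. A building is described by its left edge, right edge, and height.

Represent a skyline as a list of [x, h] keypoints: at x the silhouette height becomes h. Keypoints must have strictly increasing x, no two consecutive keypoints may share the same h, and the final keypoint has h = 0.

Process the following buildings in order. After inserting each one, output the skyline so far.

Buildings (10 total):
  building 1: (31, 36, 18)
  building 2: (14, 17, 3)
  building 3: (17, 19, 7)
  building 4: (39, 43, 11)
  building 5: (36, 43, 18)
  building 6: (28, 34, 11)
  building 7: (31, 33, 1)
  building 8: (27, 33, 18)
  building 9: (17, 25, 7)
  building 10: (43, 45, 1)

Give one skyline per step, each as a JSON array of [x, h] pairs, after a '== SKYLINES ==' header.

== SKYLINES ==
[[31,18],[36,0]]
[[14,3],[17,0],[31,18],[36,0]]
[[14,3],[17,7],[19,0],[31,18],[36,0]]
[[14,3],[17,7],[19,0],[31,18],[36,0],[39,11],[43,0]]
[[14,3],[17,7],[19,0],[31,18],[43,0]]
[[14,3],[17,7],[19,0],[28,11],[31,18],[43,0]]
[[14,3],[17,7],[19,0],[28,11],[31,18],[43,0]]
[[14,3],[17,7],[19,0],[27,18],[43,0]]
[[14,3],[17,7],[25,0],[27,18],[43,0]]
[[14,3],[17,7],[25,0],[27,18],[43,1],[45,0]]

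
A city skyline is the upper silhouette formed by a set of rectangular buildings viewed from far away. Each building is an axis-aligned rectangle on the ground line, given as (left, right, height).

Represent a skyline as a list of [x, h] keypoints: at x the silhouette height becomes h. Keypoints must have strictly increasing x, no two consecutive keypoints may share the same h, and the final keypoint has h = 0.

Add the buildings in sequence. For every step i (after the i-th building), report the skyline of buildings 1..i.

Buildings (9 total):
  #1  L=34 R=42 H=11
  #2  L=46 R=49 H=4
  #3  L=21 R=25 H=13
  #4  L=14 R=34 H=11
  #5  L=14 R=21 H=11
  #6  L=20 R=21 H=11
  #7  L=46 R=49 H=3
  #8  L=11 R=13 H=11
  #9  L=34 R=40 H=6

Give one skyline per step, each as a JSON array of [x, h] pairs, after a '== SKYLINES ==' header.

== SKYLINES ==
[[34,11],[42,0]]
[[34,11],[42,0],[46,4],[49,0]]
[[21,13],[25,0],[34,11],[42,0],[46,4],[49,0]]
[[14,11],[21,13],[25,11],[42,0],[46,4],[49,0]]
[[14,11],[21,13],[25,11],[42,0],[46,4],[49,0]]
[[14,11],[21,13],[25,11],[42,0],[46,4],[49,0]]
[[14,11],[21,13],[25,11],[42,0],[46,4],[49,0]]
[[11,11],[13,0],[14,11],[21,13],[25,11],[42,0],[46,4],[49,0]]
[[11,11],[13,0],[14,11],[21,13],[25,11],[42,0],[46,4],[49,0]]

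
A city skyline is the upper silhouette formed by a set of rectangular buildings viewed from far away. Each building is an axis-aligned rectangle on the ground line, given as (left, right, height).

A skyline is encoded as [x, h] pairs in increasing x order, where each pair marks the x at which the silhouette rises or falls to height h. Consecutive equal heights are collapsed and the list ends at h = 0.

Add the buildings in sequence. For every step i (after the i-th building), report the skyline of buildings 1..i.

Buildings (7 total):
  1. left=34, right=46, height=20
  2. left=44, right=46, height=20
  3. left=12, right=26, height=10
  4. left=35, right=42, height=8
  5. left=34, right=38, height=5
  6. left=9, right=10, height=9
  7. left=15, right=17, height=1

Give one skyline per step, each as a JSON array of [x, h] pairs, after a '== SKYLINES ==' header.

== SKYLINES ==
[[34,20],[46,0]]
[[34,20],[46,0]]
[[12,10],[26,0],[34,20],[46,0]]
[[12,10],[26,0],[34,20],[46,0]]
[[12,10],[26,0],[34,20],[46,0]]
[[9,9],[10,0],[12,10],[26,0],[34,20],[46,0]]
[[9,9],[10,0],[12,10],[26,0],[34,20],[46,0]]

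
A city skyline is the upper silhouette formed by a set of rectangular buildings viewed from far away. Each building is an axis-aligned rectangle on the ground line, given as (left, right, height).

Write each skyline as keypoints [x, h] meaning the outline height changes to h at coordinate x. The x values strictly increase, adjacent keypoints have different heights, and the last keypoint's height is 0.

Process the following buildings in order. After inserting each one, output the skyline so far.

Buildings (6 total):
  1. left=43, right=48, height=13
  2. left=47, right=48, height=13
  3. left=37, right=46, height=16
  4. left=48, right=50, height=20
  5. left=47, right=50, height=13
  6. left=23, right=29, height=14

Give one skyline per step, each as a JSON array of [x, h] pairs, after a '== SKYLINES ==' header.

== SKYLINES ==
[[43,13],[48,0]]
[[43,13],[48,0]]
[[37,16],[46,13],[48,0]]
[[37,16],[46,13],[48,20],[50,0]]
[[37,16],[46,13],[48,20],[50,0]]
[[23,14],[29,0],[37,16],[46,13],[48,20],[50,0]]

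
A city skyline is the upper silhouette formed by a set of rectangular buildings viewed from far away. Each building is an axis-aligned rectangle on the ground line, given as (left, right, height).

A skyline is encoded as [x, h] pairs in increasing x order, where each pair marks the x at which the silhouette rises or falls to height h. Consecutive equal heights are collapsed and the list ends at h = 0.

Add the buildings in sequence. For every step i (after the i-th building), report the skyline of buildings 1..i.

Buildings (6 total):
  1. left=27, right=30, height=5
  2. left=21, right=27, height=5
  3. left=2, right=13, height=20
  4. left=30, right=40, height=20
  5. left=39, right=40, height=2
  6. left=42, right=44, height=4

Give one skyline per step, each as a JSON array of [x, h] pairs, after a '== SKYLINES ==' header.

== SKYLINES ==
[[27,5],[30,0]]
[[21,5],[30,0]]
[[2,20],[13,0],[21,5],[30,0]]
[[2,20],[13,0],[21,5],[30,20],[40,0]]
[[2,20],[13,0],[21,5],[30,20],[40,0]]
[[2,20],[13,0],[21,5],[30,20],[40,0],[42,4],[44,0]]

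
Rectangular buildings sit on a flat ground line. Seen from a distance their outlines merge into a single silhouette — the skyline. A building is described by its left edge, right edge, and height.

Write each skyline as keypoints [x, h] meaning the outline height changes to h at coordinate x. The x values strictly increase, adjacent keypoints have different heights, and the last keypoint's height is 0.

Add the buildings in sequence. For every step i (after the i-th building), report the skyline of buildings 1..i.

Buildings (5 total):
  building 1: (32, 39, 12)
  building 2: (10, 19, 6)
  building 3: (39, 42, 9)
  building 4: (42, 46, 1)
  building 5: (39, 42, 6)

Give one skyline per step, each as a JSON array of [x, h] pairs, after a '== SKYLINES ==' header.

== SKYLINES ==
[[32,12],[39,0]]
[[10,6],[19,0],[32,12],[39,0]]
[[10,6],[19,0],[32,12],[39,9],[42,0]]
[[10,6],[19,0],[32,12],[39,9],[42,1],[46,0]]
[[10,6],[19,0],[32,12],[39,9],[42,1],[46,0]]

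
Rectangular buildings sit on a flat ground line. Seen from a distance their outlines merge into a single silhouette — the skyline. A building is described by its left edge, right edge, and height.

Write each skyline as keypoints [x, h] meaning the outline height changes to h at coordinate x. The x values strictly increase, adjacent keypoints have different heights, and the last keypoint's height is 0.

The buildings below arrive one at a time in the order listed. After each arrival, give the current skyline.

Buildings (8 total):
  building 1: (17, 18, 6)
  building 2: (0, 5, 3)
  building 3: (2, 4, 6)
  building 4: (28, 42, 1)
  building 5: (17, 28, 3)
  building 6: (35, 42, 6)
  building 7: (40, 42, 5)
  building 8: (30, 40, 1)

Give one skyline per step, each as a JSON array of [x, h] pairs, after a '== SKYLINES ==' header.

== SKYLINES ==
[[17,6],[18,0]]
[[0,3],[5,0],[17,6],[18,0]]
[[0,3],[2,6],[4,3],[5,0],[17,6],[18,0]]
[[0,3],[2,6],[4,3],[5,0],[17,6],[18,0],[28,1],[42,0]]
[[0,3],[2,6],[4,3],[5,0],[17,6],[18,3],[28,1],[42,0]]
[[0,3],[2,6],[4,3],[5,0],[17,6],[18,3],[28,1],[35,6],[42,0]]
[[0,3],[2,6],[4,3],[5,0],[17,6],[18,3],[28,1],[35,6],[42,0]]
[[0,3],[2,6],[4,3],[5,0],[17,6],[18,3],[28,1],[35,6],[42,0]]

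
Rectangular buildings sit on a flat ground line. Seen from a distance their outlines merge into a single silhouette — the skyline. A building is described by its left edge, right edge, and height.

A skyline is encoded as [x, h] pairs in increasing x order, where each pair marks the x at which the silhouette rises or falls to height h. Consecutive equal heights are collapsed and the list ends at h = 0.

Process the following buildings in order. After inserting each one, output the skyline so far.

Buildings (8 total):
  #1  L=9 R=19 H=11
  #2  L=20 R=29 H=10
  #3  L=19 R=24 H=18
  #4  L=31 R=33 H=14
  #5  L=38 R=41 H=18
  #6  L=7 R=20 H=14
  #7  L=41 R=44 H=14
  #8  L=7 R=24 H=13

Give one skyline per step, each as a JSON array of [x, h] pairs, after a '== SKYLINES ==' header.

== SKYLINES ==
[[9,11],[19,0]]
[[9,11],[19,0],[20,10],[29,0]]
[[9,11],[19,18],[24,10],[29,0]]
[[9,11],[19,18],[24,10],[29,0],[31,14],[33,0]]
[[9,11],[19,18],[24,10],[29,0],[31,14],[33,0],[38,18],[41,0]]
[[7,14],[19,18],[24,10],[29,0],[31,14],[33,0],[38,18],[41,0]]
[[7,14],[19,18],[24,10],[29,0],[31,14],[33,0],[38,18],[41,14],[44,0]]
[[7,14],[19,18],[24,10],[29,0],[31,14],[33,0],[38,18],[41,14],[44,0]]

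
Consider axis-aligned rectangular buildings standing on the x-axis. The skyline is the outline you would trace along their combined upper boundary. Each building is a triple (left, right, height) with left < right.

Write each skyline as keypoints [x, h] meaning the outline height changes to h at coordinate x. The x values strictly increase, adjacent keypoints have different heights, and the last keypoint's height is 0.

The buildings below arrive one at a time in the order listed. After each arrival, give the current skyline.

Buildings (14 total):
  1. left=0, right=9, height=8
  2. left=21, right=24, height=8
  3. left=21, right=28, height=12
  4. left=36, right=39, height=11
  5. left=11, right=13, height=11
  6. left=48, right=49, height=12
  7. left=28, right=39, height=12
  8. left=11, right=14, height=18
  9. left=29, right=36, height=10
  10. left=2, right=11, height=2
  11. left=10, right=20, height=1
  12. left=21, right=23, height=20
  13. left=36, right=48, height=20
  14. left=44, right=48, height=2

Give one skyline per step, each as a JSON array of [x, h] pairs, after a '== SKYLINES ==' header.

== SKYLINES ==
[[0,8],[9,0]]
[[0,8],[9,0],[21,8],[24,0]]
[[0,8],[9,0],[21,12],[28,0]]
[[0,8],[9,0],[21,12],[28,0],[36,11],[39,0]]
[[0,8],[9,0],[11,11],[13,0],[21,12],[28,0],[36,11],[39,0]]
[[0,8],[9,0],[11,11],[13,0],[21,12],[28,0],[36,11],[39,0],[48,12],[49,0]]
[[0,8],[9,0],[11,11],[13,0],[21,12],[39,0],[48,12],[49,0]]
[[0,8],[9,0],[11,18],[14,0],[21,12],[39,0],[48,12],[49,0]]
[[0,8],[9,0],[11,18],[14,0],[21,12],[39,0],[48,12],[49,0]]
[[0,8],[9,2],[11,18],[14,0],[21,12],[39,0],[48,12],[49,0]]
[[0,8],[9,2],[11,18],[14,1],[20,0],[21,12],[39,0],[48,12],[49,0]]
[[0,8],[9,2],[11,18],[14,1],[20,0],[21,20],[23,12],[39,0],[48,12],[49,0]]
[[0,8],[9,2],[11,18],[14,1],[20,0],[21,20],[23,12],[36,20],[48,12],[49,0]]
[[0,8],[9,2],[11,18],[14,1],[20,0],[21,20],[23,12],[36,20],[48,12],[49,0]]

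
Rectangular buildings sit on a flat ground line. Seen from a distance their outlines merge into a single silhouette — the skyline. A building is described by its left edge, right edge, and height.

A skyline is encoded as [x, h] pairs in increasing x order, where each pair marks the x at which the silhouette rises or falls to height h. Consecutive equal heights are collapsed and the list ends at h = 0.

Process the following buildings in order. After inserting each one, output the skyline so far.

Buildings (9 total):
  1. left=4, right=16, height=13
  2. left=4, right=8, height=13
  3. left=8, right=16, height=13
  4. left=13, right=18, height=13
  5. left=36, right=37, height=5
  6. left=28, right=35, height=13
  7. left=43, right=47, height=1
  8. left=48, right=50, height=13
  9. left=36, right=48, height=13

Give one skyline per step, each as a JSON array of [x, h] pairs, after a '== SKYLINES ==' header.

== SKYLINES ==
[[4,13],[16,0]]
[[4,13],[16,0]]
[[4,13],[16,0]]
[[4,13],[18,0]]
[[4,13],[18,0],[36,5],[37,0]]
[[4,13],[18,0],[28,13],[35,0],[36,5],[37,0]]
[[4,13],[18,0],[28,13],[35,0],[36,5],[37,0],[43,1],[47,0]]
[[4,13],[18,0],[28,13],[35,0],[36,5],[37,0],[43,1],[47,0],[48,13],[50,0]]
[[4,13],[18,0],[28,13],[35,0],[36,13],[50,0]]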